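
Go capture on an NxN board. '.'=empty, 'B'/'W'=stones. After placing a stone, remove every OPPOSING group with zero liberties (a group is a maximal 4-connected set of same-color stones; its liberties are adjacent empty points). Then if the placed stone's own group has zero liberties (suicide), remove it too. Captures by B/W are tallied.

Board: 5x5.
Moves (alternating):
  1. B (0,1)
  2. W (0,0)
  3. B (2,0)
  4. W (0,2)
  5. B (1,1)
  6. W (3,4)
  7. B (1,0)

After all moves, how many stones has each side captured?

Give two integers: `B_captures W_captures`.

Answer: 1 0

Derivation:
Move 1: B@(0,1) -> caps B=0 W=0
Move 2: W@(0,0) -> caps B=0 W=0
Move 3: B@(2,0) -> caps B=0 W=0
Move 4: W@(0,2) -> caps B=0 W=0
Move 5: B@(1,1) -> caps B=0 W=0
Move 6: W@(3,4) -> caps B=0 W=0
Move 7: B@(1,0) -> caps B=1 W=0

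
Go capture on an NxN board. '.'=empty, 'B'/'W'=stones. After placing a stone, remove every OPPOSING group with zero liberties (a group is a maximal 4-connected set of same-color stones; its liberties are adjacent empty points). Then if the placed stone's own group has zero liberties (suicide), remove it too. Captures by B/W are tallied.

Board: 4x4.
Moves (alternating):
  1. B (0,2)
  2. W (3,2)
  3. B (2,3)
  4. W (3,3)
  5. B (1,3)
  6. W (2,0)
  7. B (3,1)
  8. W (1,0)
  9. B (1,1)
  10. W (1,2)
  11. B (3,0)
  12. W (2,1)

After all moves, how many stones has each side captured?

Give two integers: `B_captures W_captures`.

Answer: 0 2

Derivation:
Move 1: B@(0,2) -> caps B=0 W=0
Move 2: W@(3,2) -> caps B=0 W=0
Move 3: B@(2,3) -> caps B=0 W=0
Move 4: W@(3,3) -> caps B=0 W=0
Move 5: B@(1,3) -> caps B=0 W=0
Move 6: W@(2,0) -> caps B=0 W=0
Move 7: B@(3,1) -> caps B=0 W=0
Move 8: W@(1,0) -> caps B=0 W=0
Move 9: B@(1,1) -> caps B=0 W=0
Move 10: W@(1,2) -> caps B=0 W=0
Move 11: B@(3,0) -> caps B=0 W=0
Move 12: W@(2,1) -> caps B=0 W=2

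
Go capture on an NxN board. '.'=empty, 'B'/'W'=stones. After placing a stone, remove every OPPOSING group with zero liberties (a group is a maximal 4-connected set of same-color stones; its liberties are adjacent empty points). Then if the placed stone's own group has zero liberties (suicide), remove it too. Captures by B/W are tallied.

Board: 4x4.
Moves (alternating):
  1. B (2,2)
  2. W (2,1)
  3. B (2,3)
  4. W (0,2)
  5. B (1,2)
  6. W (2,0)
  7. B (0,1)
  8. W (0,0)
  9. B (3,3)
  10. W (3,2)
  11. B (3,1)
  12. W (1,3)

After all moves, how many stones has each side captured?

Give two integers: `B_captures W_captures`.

Answer: 1 0

Derivation:
Move 1: B@(2,2) -> caps B=0 W=0
Move 2: W@(2,1) -> caps B=0 W=0
Move 3: B@(2,3) -> caps B=0 W=0
Move 4: W@(0,2) -> caps B=0 W=0
Move 5: B@(1,2) -> caps B=0 W=0
Move 6: W@(2,0) -> caps B=0 W=0
Move 7: B@(0,1) -> caps B=0 W=0
Move 8: W@(0,0) -> caps B=0 W=0
Move 9: B@(3,3) -> caps B=0 W=0
Move 10: W@(3,2) -> caps B=0 W=0
Move 11: B@(3,1) -> caps B=1 W=0
Move 12: W@(1,3) -> caps B=1 W=0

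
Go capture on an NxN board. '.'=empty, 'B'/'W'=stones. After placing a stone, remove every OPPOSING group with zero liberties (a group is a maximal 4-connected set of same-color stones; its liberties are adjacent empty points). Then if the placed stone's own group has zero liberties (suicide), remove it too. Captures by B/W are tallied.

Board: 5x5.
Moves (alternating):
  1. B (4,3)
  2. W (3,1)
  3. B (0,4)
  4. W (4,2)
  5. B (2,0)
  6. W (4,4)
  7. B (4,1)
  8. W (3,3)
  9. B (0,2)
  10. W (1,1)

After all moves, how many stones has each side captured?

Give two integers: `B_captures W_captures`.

Move 1: B@(4,3) -> caps B=0 W=0
Move 2: W@(3,1) -> caps B=0 W=0
Move 3: B@(0,4) -> caps B=0 W=0
Move 4: W@(4,2) -> caps B=0 W=0
Move 5: B@(2,0) -> caps B=0 W=0
Move 6: W@(4,4) -> caps B=0 W=0
Move 7: B@(4,1) -> caps B=0 W=0
Move 8: W@(3,3) -> caps B=0 W=1
Move 9: B@(0,2) -> caps B=0 W=1
Move 10: W@(1,1) -> caps B=0 W=1

Answer: 0 1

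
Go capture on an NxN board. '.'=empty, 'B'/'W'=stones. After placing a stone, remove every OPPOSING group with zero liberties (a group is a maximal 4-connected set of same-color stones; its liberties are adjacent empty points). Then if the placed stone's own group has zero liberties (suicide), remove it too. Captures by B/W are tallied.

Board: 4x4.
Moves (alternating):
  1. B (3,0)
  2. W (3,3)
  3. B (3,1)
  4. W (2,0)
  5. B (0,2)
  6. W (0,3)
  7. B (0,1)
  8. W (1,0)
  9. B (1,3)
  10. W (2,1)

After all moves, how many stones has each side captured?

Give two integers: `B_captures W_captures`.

Move 1: B@(3,0) -> caps B=0 W=0
Move 2: W@(3,3) -> caps B=0 W=0
Move 3: B@(3,1) -> caps B=0 W=0
Move 4: W@(2,0) -> caps B=0 W=0
Move 5: B@(0,2) -> caps B=0 W=0
Move 6: W@(0,3) -> caps B=0 W=0
Move 7: B@(0,1) -> caps B=0 W=0
Move 8: W@(1,0) -> caps B=0 W=0
Move 9: B@(1,3) -> caps B=1 W=0
Move 10: W@(2,1) -> caps B=1 W=0

Answer: 1 0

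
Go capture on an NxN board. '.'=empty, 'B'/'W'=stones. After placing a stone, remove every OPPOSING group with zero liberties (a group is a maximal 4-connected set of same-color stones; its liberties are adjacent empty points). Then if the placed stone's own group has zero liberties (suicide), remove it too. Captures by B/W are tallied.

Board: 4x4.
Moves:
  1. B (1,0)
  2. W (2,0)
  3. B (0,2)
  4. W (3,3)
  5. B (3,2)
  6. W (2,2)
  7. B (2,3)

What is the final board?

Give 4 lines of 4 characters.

Answer: ..B.
B...
W.WB
..B.

Derivation:
Move 1: B@(1,0) -> caps B=0 W=0
Move 2: W@(2,0) -> caps B=0 W=0
Move 3: B@(0,2) -> caps B=0 W=0
Move 4: W@(3,3) -> caps B=0 W=0
Move 5: B@(3,2) -> caps B=0 W=0
Move 6: W@(2,2) -> caps B=0 W=0
Move 7: B@(2,3) -> caps B=1 W=0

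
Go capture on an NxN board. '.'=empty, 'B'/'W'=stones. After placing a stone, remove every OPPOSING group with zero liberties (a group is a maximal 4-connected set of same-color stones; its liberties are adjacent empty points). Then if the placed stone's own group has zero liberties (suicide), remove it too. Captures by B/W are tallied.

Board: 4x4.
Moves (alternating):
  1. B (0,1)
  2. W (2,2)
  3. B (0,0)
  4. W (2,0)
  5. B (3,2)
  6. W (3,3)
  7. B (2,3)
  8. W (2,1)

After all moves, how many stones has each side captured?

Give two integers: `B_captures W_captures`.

Move 1: B@(0,1) -> caps B=0 W=0
Move 2: W@(2,2) -> caps B=0 W=0
Move 3: B@(0,0) -> caps B=0 W=0
Move 4: W@(2,0) -> caps B=0 W=0
Move 5: B@(3,2) -> caps B=0 W=0
Move 6: W@(3,3) -> caps B=0 W=0
Move 7: B@(2,3) -> caps B=1 W=0
Move 8: W@(2,1) -> caps B=1 W=0

Answer: 1 0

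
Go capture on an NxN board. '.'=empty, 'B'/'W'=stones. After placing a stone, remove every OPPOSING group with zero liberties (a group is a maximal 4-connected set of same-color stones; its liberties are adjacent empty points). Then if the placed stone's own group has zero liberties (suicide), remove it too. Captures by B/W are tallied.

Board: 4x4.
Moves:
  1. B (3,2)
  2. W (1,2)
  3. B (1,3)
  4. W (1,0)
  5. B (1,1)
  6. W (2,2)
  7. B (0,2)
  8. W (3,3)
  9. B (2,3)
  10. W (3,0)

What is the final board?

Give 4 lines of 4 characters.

Move 1: B@(3,2) -> caps B=0 W=0
Move 2: W@(1,2) -> caps B=0 W=0
Move 3: B@(1,3) -> caps B=0 W=0
Move 4: W@(1,0) -> caps B=0 W=0
Move 5: B@(1,1) -> caps B=0 W=0
Move 6: W@(2,2) -> caps B=0 W=0
Move 7: B@(0,2) -> caps B=0 W=0
Move 8: W@(3,3) -> caps B=0 W=0
Move 9: B@(2,3) -> caps B=1 W=0
Move 10: W@(3,0) -> caps B=1 W=0

Answer: ..B.
WBWB
..WB
W.B.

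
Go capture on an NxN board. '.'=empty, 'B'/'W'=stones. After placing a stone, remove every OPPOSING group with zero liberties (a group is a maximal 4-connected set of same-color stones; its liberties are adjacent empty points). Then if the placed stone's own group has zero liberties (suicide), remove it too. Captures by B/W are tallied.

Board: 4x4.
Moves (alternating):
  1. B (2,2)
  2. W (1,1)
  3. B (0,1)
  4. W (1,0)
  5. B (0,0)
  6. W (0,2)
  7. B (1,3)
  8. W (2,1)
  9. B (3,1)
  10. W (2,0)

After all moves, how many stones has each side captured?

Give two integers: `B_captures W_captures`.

Move 1: B@(2,2) -> caps B=0 W=0
Move 2: W@(1,1) -> caps B=0 W=0
Move 3: B@(0,1) -> caps B=0 W=0
Move 4: W@(1,0) -> caps B=0 W=0
Move 5: B@(0,0) -> caps B=0 W=0
Move 6: W@(0,2) -> caps B=0 W=2
Move 7: B@(1,3) -> caps B=0 W=2
Move 8: W@(2,1) -> caps B=0 W=2
Move 9: B@(3,1) -> caps B=0 W=2
Move 10: W@(2,0) -> caps B=0 W=2

Answer: 0 2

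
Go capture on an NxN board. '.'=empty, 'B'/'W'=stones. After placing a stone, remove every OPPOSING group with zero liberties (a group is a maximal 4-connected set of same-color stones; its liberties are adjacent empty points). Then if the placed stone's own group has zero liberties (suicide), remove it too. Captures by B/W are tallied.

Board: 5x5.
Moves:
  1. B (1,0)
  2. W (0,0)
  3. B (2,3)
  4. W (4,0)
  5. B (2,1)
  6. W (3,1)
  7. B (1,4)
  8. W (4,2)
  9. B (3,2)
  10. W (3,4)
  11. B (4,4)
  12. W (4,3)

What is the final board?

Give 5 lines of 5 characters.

Answer: W....
B...B
.B.B.
.WB.W
W.WW.

Derivation:
Move 1: B@(1,0) -> caps B=0 W=0
Move 2: W@(0,0) -> caps B=0 W=0
Move 3: B@(2,3) -> caps B=0 W=0
Move 4: W@(4,0) -> caps B=0 W=0
Move 5: B@(2,1) -> caps B=0 W=0
Move 6: W@(3,1) -> caps B=0 W=0
Move 7: B@(1,4) -> caps B=0 W=0
Move 8: W@(4,2) -> caps B=0 W=0
Move 9: B@(3,2) -> caps B=0 W=0
Move 10: W@(3,4) -> caps B=0 W=0
Move 11: B@(4,4) -> caps B=0 W=0
Move 12: W@(4,3) -> caps B=0 W=1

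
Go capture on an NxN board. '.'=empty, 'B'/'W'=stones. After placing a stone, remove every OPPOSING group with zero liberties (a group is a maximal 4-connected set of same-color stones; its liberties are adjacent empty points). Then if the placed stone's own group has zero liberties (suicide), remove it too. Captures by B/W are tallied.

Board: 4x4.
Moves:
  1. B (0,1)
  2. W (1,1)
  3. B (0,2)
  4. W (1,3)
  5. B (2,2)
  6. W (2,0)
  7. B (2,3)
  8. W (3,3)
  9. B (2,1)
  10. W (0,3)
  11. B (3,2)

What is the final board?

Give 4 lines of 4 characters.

Move 1: B@(0,1) -> caps B=0 W=0
Move 2: W@(1,1) -> caps B=0 W=0
Move 3: B@(0,2) -> caps B=0 W=0
Move 4: W@(1,3) -> caps B=0 W=0
Move 5: B@(2,2) -> caps B=0 W=0
Move 6: W@(2,0) -> caps B=0 W=0
Move 7: B@(2,3) -> caps B=0 W=0
Move 8: W@(3,3) -> caps B=0 W=0
Move 9: B@(2,1) -> caps B=0 W=0
Move 10: W@(0,3) -> caps B=0 W=0
Move 11: B@(3,2) -> caps B=1 W=0

Answer: .BBW
.W.W
WBBB
..B.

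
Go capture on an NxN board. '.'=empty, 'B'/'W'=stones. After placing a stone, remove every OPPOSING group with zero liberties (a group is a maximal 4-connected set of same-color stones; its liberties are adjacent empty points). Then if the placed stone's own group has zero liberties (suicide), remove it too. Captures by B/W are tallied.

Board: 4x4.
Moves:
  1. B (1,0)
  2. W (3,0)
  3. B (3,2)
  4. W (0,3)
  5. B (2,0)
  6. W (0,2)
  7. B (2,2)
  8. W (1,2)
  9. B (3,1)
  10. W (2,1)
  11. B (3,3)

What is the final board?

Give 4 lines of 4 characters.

Move 1: B@(1,0) -> caps B=0 W=0
Move 2: W@(3,0) -> caps B=0 W=0
Move 3: B@(3,2) -> caps B=0 W=0
Move 4: W@(0,3) -> caps B=0 W=0
Move 5: B@(2,0) -> caps B=0 W=0
Move 6: W@(0,2) -> caps B=0 W=0
Move 7: B@(2,2) -> caps B=0 W=0
Move 8: W@(1,2) -> caps B=0 W=0
Move 9: B@(3,1) -> caps B=1 W=0
Move 10: W@(2,1) -> caps B=1 W=0
Move 11: B@(3,3) -> caps B=1 W=0

Answer: ..WW
B.W.
BWB.
.BBB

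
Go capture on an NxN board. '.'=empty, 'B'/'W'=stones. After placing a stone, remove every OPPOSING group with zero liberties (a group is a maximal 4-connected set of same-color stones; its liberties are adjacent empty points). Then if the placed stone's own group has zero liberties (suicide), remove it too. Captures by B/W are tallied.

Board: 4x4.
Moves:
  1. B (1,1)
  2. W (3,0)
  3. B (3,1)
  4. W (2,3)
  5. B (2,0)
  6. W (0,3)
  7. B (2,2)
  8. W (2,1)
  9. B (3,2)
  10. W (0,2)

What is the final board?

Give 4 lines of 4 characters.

Answer: ..WW
.B..
B.BW
.BB.

Derivation:
Move 1: B@(1,1) -> caps B=0 W=0
Move 2: W@(3,0) -> caps B=0 W=0
Move 3: B@(3,1) -> caps B=0 W=0
Move 4: W@(2,3) -> caps B=0 W=0
Move 5: B@(2,0) -> caps B=1 W=0
Move 6: W@(0,3) -> caps B=1 W=0
Move 7: B@(2,2) -> caps B=1 W=0
Move 8: W@(2,1) -> caps B=1 W=0
Move 9: B@(3,2) -> caps B=1 W=0
Move 10: W@(0,2) -> caps B=1 W=0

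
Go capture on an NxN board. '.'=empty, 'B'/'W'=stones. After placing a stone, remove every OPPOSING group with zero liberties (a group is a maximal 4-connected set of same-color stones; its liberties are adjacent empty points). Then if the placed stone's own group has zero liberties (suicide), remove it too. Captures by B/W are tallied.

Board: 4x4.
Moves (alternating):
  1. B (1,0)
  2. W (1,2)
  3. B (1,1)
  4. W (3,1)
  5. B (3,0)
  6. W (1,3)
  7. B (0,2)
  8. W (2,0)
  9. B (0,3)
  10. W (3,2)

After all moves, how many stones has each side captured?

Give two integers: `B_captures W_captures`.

Answer: 0 1

Derivation:
Move 1: B@(1,0) -> caps B=0 W=0
Move 2: W@(1,2) -> caps B=0 W=0
Move 3: B@(1,1) -> caps B=0 W=0
Move 4: W@(3,1) -> caps B=0 W=0
Move 5: B@(3,0) -> caps B=0 W=0
Move 6: W@(1,3) -> caps B=0 W=0
Move 7: B@(0,2) -> caps B=0 W=0
Move 8: W@(2,0) -> caps B=0 W=1
Move 9: B@(0,3) -> caps B=0 W=1
Move 10: W@(3,2) -> caps B=0 W=1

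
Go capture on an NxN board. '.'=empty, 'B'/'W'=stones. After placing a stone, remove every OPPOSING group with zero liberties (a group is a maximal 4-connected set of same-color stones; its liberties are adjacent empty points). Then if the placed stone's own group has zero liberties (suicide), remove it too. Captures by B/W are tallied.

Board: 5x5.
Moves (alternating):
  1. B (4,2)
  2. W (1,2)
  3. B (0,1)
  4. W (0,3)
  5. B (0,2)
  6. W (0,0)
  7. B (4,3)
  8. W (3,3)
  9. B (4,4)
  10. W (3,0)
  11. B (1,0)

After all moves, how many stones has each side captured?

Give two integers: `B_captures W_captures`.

Answer: 1 0

Derivation:
Move 1: B@(4,2) -> caps B=0 W=0
Move 2: W@(1,2) -> caps B=0 W=0
Move 3: B@(0,1) -> caps B=0 W=0
Move 4: W@(0,3) -> caps B=0 W=0
Move 5: B@(0,2) -> caps B=0 W=0
Move 6: W@(0,0) -> caps B=0 W=0
Move 7: B@(4,3) -> caps B=0 W=0
Move 8: W@(3,3) -> caps B=0 W=0
Move 9: B@(4,4) -> caps B=0 W=0
Move 10: W@(3,0) -> caps B=0 W=0
Move 11: B@(1,0) -> caps B=1 W=0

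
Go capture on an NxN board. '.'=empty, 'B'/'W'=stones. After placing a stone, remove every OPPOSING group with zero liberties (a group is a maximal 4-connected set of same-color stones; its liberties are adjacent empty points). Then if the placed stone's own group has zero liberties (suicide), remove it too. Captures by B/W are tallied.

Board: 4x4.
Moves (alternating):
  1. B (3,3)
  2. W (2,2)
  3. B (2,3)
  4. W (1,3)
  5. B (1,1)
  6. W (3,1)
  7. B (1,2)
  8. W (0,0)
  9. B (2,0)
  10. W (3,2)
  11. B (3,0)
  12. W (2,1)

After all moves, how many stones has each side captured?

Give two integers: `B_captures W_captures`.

Move 1: B@(3,3) -> caps B=0 W=0
Move 2: W@(2,2) -> caps B=0 W=0
Move 3: B@(2,3) -> caps B=0 W=0
Move 4: W@(1,3) -> caps B=0 W=0
Move 5: B@(1,1) -> caps B=0 W=0
Move 6: W@(3,1) -> caps B=0 W=0
Move 7: B@(1,2) -> caps B=0 W=0
Move 8: W@(0,0) -> caps B=0 W=0
Move 9: B@(2,0) -> caps B=0 W=0
Move 10: W@(3,2) -> caps B=0 W=2
Move 11: B@(3,0) -> caps B=0 W=2
Move 12: W@(2,1) -> caps B=0 W=2

Answer: 0 2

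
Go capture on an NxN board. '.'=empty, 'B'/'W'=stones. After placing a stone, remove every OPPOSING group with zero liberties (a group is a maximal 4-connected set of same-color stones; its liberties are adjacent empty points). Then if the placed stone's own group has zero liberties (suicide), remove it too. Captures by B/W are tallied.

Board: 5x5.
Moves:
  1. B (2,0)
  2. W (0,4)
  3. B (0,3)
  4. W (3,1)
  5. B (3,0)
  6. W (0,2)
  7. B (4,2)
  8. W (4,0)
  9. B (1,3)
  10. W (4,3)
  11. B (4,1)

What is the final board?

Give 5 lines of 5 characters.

Answer: ..WBW
...B.
B....
BW...
.BBW.

Derivation:
Move 1: B@(2,0) -> caps B=0 W=0
Move 2: W@(0,4) -> caps B=0 W=0
Move 3: B@(0,3) -> caps B=0 W=0
Move 4: W@(3,1) -> caps B=0 W=0
Move 5: B@(3,0) -> caps B=0 W=0
Move 6: W@(0,2) -> caps B=0 W=0
Move 7: B@(4,2) -> caps B=0 W=0
Move 8: W@(4,0) -> caps B=0 W=0
Move 9: B@(1,3) -> caps B=0 W=0
Move 10: W@(4,3) -> caps B=0 W=0
Move 11: B@(4,1) -> caps B=1 W=0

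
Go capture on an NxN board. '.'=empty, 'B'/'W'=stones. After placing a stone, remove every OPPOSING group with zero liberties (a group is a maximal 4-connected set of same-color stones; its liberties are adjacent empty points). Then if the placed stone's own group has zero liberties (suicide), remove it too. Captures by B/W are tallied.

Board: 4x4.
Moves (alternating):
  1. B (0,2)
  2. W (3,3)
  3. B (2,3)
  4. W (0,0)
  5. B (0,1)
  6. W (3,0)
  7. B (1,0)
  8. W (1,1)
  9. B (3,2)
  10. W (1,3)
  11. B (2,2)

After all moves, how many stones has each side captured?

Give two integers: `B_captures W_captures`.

Answer: 2 0

Derivation:
Move 1: B@(0,2) -> caps B=0 W=0
Move 2: W@(3,3) -> caps B=0 W=0
Move 3: B@(2,3) -> caps B=0 W=0
Move 4: W@(0,0) -> caps B=0 W=0
Move 5: B@(0,1) -> caps B=0 W=0
Move 6: W@(3,0) -> caps B=0 W=0
Move 7: B@(1,0) -> caps B=1 W=0
Move 8: W@(1,1) -> caps B=1 W=0
Move 9: B@(3,2) -> caps B=2 W=0
Move 10: W@(1,3) -> caps B=2 W=0
Move 11: B@(2,2) -> caps B=2 W=0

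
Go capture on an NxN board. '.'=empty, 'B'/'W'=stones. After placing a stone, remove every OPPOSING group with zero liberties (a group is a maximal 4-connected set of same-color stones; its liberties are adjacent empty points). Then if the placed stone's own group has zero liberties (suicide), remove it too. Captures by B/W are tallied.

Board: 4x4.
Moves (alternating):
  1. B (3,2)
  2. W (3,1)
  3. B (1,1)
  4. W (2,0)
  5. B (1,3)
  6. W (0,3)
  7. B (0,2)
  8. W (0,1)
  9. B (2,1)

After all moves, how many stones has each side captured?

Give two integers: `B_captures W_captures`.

Answer: 1 0

Derivation:
Move 1: B@(3,2) -> caps B=0 W=0
Move 2: W@(3,1) -> caps B=0 W=0
Move 3: B@(1,1) -> caps B=0 W=0
Move 4: W@(2,0) -> caps B=0 W=0
Move 5: B@(1,3) -> caps B=0 W=0
Move 6: W@(0,3) -> caps B=0 W=0
Move 7: B@(0,2) -> caps B=1 W=0
Move 8: W@(0,1) -> caps B=1 W=0
Move 9: B@(2,1) -> caps B=1 W=0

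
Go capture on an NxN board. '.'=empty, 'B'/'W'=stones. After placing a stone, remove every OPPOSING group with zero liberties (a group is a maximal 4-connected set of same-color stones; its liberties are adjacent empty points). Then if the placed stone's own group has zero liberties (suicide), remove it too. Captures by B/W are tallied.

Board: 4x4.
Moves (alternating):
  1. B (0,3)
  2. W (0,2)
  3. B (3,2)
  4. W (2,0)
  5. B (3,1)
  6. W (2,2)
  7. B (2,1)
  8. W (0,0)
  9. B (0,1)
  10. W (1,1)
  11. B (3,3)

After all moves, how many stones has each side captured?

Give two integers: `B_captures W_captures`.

Answer: 0 1

Derivation:
Move 1: B@(0,3) -> caps B=0 W=0
Move 2: W@(0,2) -> caps B=0 W=0
Move 3: B@(3,2) -> caps B=0 W=0
Move 4: W@(2,0) -> caps B=0 W=0
Move 5: B@(3,1) -> caps B=0 W=0
Move 6: W@(2,2) -> caps B=0 W=0
Move 7: B@(2,1) -> caps B=0 W=0
Move 8: W@(0,0) -> caps B=0 W=0
Move 9: B@(0,1) -> caps B=0 W=0
Move 10: W@(1,1) -> caps B=0 W=1
Move 11: B@(3,3) -> caps B=0 W=1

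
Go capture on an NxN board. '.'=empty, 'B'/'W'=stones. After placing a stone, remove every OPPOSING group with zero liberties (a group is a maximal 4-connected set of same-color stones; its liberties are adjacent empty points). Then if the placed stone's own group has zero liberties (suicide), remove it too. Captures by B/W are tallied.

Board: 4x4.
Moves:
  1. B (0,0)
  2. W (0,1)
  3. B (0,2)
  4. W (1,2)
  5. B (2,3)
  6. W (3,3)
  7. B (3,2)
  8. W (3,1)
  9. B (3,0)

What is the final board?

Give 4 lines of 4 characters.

Answer: BWB.
..W.
...B
BWB.

Derivation:
Move 1: B@(0,0) -> caps B=0 W=0
Move 2: W@(0,1) -> caps B=0 W=0
Move 3: B@(0,2) -> caps B=0 W=0
Move 4: W@(1,2) -> caps B=0 W=0
Move 5: B@(2,3) -> caps B=0 W=0
Move 6: W@(3,3) -> caps B=0 W=0
Move 7: B@(3,2) -> caps B=1 W=0
Move 8: W@(3,1) -> caps B=1 W=0
Move 9: B@(3,0) -> caps B=1 W=0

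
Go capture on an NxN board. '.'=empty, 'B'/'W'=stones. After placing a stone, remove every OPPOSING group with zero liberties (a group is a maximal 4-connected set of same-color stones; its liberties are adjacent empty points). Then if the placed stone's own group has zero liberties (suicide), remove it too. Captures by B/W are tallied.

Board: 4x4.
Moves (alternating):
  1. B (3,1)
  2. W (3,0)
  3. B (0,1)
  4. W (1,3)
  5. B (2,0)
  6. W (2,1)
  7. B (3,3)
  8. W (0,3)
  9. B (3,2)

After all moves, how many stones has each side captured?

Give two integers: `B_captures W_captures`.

Move 1: B@(3,1) -> caps B=0 W=0
Move 2: W@(3,0) -> caps B=0 W=0
Move 3: B@(0,1) -> caps B=0 W=0
Move 4: W@(1,3) -> caps B=0 W=0
Move 5: B@(2,0) -> caps B=1 W=0
Move 6: W@(2,1) -> caps B=1 W=0
Move 7: B@(3,3) -> caps B=1 W=0
Move 8: W@(0,3) -> caps B=1 W=0
Move 9: B@(3,2) -> caps B=1 W=0

Answer: 1 0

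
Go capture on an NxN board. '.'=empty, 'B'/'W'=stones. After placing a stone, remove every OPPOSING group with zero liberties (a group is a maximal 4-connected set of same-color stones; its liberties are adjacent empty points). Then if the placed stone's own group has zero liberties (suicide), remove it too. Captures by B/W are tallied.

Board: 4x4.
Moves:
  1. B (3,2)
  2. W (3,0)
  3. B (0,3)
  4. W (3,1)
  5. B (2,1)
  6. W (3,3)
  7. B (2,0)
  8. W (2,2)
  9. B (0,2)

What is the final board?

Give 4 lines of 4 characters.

Move 1: B@(3,2) -> caps B=0 W=0
Move 2: W@(3,0) -> caps B=0 W=0
Move 3: B@(0,3) -> caps B=0 W=0
Move 4: W@(3,1) -> caps B=0 W=0
Move 5: B@(2,1) -> caps B=0 W=0
Move 6: W@(3,3) -> caps B=0 W=0
Move 7: B@(2,0) -> caps B=2 W=0
Move 8: W@(2,2) -> caps B=2 W=0
Move 9: B@(0,2) -> caps B=2 W=0

Answer: ..BB
....
BBW.
..BW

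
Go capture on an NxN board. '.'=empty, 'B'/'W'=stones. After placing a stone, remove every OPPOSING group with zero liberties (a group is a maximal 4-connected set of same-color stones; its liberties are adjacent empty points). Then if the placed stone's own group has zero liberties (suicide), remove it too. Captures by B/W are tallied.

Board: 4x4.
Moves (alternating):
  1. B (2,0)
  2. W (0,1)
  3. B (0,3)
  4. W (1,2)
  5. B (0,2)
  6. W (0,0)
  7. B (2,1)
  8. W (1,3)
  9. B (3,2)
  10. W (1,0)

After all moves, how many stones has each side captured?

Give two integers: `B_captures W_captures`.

Answer: 0 2

Derivation:
Move 1: B@(2,0) -> caps B=0 W=0
Move 2: W@(0,1) -> caps B=0 W=0
Move 3: B@(0,3) -> caps B=0 W=0
Move 4: W@(1,2) -> caps B=0 W=0
Move 5: B@(0,2) -> caps B=0 W=0
Move 6: W@(0,0) -> caps B=0 W=0
Move 7: B@(2,1) -> caps B=0 W=0
Move 8: W@(1,3) -> caps B=0 W=2
Move 9: B@(3,2) -> caps B=0 W=2
Move 10: W@(1,0) -> caps B=0 W=2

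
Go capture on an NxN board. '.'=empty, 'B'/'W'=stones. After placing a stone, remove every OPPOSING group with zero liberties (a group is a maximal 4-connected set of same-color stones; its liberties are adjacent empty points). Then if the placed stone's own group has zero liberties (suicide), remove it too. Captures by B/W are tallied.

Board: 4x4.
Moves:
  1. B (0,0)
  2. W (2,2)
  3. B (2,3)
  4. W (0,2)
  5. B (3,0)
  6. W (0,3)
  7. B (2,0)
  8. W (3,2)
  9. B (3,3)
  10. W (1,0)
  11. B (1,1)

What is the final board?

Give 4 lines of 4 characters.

Move 1: B@(0,0) -> caps B=0 W=0
Move 2: W@(2,2) -> caps B=0 W=0
Move 3: B@(2,3) -> caps B=0 W=0
Move 4: W@(0,2) -> caps B=0 W=0
Move 5: B@(3,0) -> caps B=0 W=0
Move 6: W@(0,3) -> caps B=0 W=0
Move 7: B@(2,0) -> caps B=0 W=0
Move 8: W@(3,2) -> caps B=0 W=0
Move 9: B@(3,3) -> caps B=0 W=0
Move 10: W@(1,0) -> caps B=0 W=0
Move 11: B@(1,1) -> caps B=1 W=0

Answer: B.WW
.B..
B.WB
B.WB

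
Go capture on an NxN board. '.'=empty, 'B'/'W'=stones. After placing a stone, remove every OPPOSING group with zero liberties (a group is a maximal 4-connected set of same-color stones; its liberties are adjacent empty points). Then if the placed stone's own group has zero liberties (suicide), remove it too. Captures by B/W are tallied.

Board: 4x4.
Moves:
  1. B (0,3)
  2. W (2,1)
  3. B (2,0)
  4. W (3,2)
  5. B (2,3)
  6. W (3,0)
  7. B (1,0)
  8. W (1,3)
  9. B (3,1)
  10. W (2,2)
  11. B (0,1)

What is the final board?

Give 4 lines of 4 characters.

Move 1: B@(0,3) -> caps B=0 W=0
Move 2: W@(2,1) -> caps B=0 W=0
Move 3: B@(2,0) -> caps B=0 W=0
Move 4: W@(3,2) -> caps B=0 W=0
Move 5: B@(2,3) -> caps B=0 W=0
Move 6: W@(3,0) -> caps B=0 W=0
Move 7: B@(1,0) -> caps B=0 W=0
Move 8: W@(1,3) -> caps B=0 W=0
Move 9: B@(3,1) -> caps B=1 W=0
Move 10: W@(2,2) -> caps B=1 W=0
Move 11: B@(0,1) -> caps B=1 W=0

Answer: .B.B
B..W
BWWB
.BW.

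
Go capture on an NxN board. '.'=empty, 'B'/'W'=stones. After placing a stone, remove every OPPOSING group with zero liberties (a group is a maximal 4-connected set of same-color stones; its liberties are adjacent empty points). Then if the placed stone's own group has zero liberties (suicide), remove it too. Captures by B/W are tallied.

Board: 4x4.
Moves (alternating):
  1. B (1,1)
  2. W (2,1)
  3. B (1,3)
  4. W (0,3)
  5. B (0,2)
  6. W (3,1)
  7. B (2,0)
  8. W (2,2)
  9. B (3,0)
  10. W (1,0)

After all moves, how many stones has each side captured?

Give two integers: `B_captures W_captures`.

Answer: 1 2

Derivation:
Move 1: B@(1,1) -> caps B=0 W=0
Move 2: W@(2,1) -> caps B=0 W=0
Move 3: B@(1,3) -> caps B=0 W=0
Move 4: W@(0,3) -> caps B=0 W=0
Move 5: B@(0,2) -> caps B=1 W=0
Move 6: W@(3,1) -> caps B=1 W=0
Move 7: B@(2,0) -> caps B=1 W=0
Move 8: W@(2,2) -> caps B=1 W=0
Move 9: B@(3,0) -> caps B=1 W=0
Move 10: W@(1,0) -> caps B=1 W=2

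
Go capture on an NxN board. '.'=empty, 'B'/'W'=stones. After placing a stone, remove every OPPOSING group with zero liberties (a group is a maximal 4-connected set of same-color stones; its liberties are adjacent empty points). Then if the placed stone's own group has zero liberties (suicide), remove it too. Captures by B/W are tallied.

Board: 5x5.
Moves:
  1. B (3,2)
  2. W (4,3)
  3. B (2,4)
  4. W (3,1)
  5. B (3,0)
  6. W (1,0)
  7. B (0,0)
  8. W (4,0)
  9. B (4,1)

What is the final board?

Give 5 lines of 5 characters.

Move 1: B@(3,2) -> caps B=0 W=0
Move 2: W@(4,3) -> caps B=0 W=0
Move 3: B@(2,4) -> caps B=0 W=0
Move 4: W@(3,1) -> caps B=0 W=0
Move 5: B@(3,0) -> caps B=0 W=0
Move 6: W@(1,0) -> caps B=0 W=0
Move 7: B@(0,0) -> caps B=0 W=0
Move 8: W@(4,0) -> caps B=0 W=0
Move 9: B@(4,1) -> caps B=1 W=0

Answer: B....
W....
....B
BWB..
.B.W.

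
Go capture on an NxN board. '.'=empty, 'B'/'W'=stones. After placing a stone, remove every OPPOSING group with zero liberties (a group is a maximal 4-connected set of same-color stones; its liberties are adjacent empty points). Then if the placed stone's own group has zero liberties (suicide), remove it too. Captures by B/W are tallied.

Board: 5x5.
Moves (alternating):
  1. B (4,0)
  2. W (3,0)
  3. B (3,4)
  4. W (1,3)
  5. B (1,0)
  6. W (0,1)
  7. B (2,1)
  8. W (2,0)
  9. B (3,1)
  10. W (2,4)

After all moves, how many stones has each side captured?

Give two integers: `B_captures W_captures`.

Move 1: B@(4,0) -> caps B=0 W=0
Move 2: W@(3,0) -> caps B=0 W=0
Move 3: B@(3,4) -> caps B=0 W=0
Move 4: W@(1,3) -> caps B=0 W=0
Move 5: B@(1,0) -> caps B=0 W=0
Move 6: W@(0,1) -> caps B=0 W=0
Move 7: B@(2,1) -> caps B=0 W=0
Move 8: W@(2,0) -> caps B=0 W=0
Move 9: B@(3,1) -> caps B=2 W=0
Move 10: W@(2,4) -> caps B=2 W=0

Answer: 2 0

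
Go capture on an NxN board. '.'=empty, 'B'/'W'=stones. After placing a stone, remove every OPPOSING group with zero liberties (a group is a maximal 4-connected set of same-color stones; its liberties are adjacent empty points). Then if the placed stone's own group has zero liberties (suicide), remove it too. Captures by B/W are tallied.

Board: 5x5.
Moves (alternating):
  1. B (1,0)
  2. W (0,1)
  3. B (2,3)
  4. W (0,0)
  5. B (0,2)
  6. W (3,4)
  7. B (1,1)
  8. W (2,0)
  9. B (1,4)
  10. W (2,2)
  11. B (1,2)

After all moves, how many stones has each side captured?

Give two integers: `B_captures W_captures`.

Move 1: B@(1,0) -> caps B=0 W=0
Move 2: W@(0,1) -> caps B=0 W=0
Move 3: B@(2,3) -> caps B=0 W=0
Move 4: W@(0,0) -> caps B=0 W=0
Move 5: B@(0,2) -> caps B=0 W=0
Move 6: W@(3,4) -> caps B=0 W=0
Move 7: B@(1,1) -> caps B=2 W=0
Move 8: W@(2,0) -> caps B=2 W=0
Move 9: B@(1,4) -> caps B=2 W=0
Move 10: W@(2,2) -> caps B=2 W=0
Move 11: B@(1,2) -> caps B=2 W=0

Answer: 2 0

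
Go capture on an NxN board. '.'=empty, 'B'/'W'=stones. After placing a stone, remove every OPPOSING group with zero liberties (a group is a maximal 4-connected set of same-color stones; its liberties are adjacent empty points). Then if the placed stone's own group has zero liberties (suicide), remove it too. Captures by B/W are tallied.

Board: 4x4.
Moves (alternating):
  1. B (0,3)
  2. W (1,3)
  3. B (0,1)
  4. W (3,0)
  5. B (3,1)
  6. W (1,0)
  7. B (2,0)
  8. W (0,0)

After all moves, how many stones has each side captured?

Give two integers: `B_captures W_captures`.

Move 1: B@(0,3) -> caps B=0 W=0
Move 2: W@(1,3) -> caps B=0 W=0
Move 3: B@(0,1) -> caps B=0 W=0
Move 4: W@(3,0) -> caps B=0 W=0
Move 5: B@(3,1) -> caps B=0 W=0
Move 6: W@(1,0) -> caps B=0 W=0
Move 7: B@(2,0) -> caps B=1 W=0
Move 8: W@(0,0) -> caps B=1 W=0

Answer: 1 0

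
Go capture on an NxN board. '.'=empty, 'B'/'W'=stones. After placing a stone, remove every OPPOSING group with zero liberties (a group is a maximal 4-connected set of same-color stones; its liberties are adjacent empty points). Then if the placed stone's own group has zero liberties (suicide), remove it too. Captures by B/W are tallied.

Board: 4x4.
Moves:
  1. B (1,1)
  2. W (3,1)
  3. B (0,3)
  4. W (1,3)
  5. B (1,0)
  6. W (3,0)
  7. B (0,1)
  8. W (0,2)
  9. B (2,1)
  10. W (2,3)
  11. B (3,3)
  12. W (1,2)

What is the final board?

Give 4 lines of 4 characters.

Move 1: B@(1,1) -> caps B=0 W=0
Move 2: W@(3,1) -> caps B=0 W=0
Move 3: B@(0,3) -> caps B=0 W=0
Move 4: W@(1,3) -> caps B=0 W=0
Move 5: B@(1,0) -> caps B=0 W=0
Move 6: W@(3,0) -> caps B=0 W=0
Move 7: B@(0,1) -> caps B=0 W=0
Move 8: W@(0,2) -> caps B=0 W=1
Move 9: B@(2,1) -> caps B=0 W=1
Move 10: W@(2,3) -> caps B=0 W=1
Move 11: B@(3,3) -> caps B=0 W=1
Move 12: W@(1,2) -> caps B=0 W=1

Answer: .BW.
BBWW
.B.W
WW.B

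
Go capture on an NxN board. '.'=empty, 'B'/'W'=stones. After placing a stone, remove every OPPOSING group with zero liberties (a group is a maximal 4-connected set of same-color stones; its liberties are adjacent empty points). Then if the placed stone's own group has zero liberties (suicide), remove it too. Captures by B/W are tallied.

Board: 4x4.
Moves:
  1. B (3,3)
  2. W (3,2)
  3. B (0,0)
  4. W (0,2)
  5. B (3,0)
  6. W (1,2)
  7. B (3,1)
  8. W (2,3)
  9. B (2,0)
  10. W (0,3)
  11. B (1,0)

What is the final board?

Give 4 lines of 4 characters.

Answer: B.WW
B.W.
B..W
BBW.

Derivation:
Move 1: B@(3,3) -> caps B=0 W=0
Move 2: W@(3,2) -> caps B=0 W=0
Move 3: B@(0,0) -> caps B=0 W=0
Move 4: W@(0,2) -> caps B=0 W=0
Move 5: B@(3,0) -> caps B=0 W=0
Move 6: W@(1,2) -> caps B=0 W=0
Move 7: B@(3,1) -> caps B=0 W=0
Move 8: W@(2,3) -> caps B=0 W=1
Move 9: B@(2,0) -> caps B=0 W=1
Move 10: W@(0,3) -> caps B=0 W=1
Move 11: B@(1,0) -> caps B=0 W=1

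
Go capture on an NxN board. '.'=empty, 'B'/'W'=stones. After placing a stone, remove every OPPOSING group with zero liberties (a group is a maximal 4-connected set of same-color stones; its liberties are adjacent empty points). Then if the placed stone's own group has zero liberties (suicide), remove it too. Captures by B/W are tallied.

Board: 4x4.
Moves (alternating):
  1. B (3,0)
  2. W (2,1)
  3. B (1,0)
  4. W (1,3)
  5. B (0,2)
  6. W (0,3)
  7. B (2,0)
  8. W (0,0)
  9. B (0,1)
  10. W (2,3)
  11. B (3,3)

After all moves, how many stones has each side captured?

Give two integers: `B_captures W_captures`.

Answer: 1 0

Derivation:
Move 1: B@(3,0) -> caps B=0 W=0
Move 2: W@(2,1) -> caps B=0 W=0
Move 3: B@(1,0) -> caps B=0 W=0
Move 4: W@(1,3) -> caps B=0 W=0
Move 5: B@(0,2) -> caps B=0 W=0
Move 6: W@(0,3) -> caps B=0 W=0
Move 7: B@(2,0) -> caps B=0 W=0
Move 8: W@(0,0) -> caps B=0 W=0
Move 9: B@(0,1) -> caps B=1 W=0
Move 10: W@(2,3) -> caps B=1 W=0
Move 11: B@(3,3) -> caps B=1 W=0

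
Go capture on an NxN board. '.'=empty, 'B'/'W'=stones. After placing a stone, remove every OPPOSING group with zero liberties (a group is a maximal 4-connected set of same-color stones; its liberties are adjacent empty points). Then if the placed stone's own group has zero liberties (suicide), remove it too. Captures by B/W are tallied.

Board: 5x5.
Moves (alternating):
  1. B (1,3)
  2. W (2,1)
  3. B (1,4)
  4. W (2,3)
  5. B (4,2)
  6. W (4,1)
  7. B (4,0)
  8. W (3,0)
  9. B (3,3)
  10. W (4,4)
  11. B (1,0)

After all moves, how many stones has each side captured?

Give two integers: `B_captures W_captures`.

Move 1: B@(1,3) -> caps B=0 W=0
Move 2: W@(2,1) -> caps B=0 W=0
Move 3: B@(1,4) -> caps B=0 W=0
Move 4: W@(2,3) -> caps B=0 W=0
Move 5: B@(4,2) -> caps B=0 W=0
Move 6: W@(4,1) -> caps B=0 W=0
Move 7: B@(4,0) -> caps B=0 W=0
Move 8: W@(3,0) -> caps B=0 W=1
Move 9: B@(3,3) -> caps B=0 W=1
Move 10: W@(4,4) -> caps B=0 W=1
Move 11: B@(1,0) -> caps B=0 W=1

Answer: 0 1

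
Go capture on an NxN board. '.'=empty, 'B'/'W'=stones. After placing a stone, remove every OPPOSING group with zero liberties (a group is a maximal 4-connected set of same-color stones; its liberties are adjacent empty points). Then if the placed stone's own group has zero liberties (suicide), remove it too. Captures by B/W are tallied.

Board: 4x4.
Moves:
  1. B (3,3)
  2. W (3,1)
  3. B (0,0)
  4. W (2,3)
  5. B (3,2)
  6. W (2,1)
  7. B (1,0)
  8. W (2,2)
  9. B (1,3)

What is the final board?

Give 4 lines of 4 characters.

Move 1: B@(3,3) -> caps B=0 W=0
Move 2: W@(3,1) -> caps B=0 W=0
Move 3: B@(0,0) -> caps B=0 W=0
Move 4: W@(2,3) -> caps B=0 W=0
Move 5: B@(3,2) -> caps B=0 W=0
Move 6: W@(2,1) -> caps B=0 W=0
Move 7: B@(1,0) -> caps B=0 W=0
Move 8: W@(2,2) -> caps B=0 W=2
Move 9: B@(1,3) -> caps B=0 W=2

Answer: B...
B..B
.WWW
.W..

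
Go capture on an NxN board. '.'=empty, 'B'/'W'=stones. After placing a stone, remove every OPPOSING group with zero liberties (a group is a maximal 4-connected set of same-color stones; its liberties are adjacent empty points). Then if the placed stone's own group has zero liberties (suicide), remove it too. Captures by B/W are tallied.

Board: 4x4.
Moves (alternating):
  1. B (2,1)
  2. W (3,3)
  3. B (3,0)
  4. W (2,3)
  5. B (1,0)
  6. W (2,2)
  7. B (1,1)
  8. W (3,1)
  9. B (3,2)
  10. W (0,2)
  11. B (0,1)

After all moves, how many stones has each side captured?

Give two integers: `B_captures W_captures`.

Move 1: B@(2,1) -> caps B=0 W=0
Move 2: W@(3,3) -> caps B=0 W=0
Move 3: B@(3,0) -> caps B=0 W=0
Move 4: W@(2,3) -> caps B=0 W=0
Move 5: B@(1,0) -> caps B=0 W=0
Move 6: W@(2,2) -> caps B=0 W=0
Move 7: B@(1,1) -> caps B=0 W=0
Move 8: W@(3,1) -> caps B=0 W=0
Move 9: B@(3,2) -> caps B=1 W=0
Move 10: W@(0,2) -> caps B=1 W=0
Move 11: B@(0,1) -> caps B=1 W=0

Answer: 1 0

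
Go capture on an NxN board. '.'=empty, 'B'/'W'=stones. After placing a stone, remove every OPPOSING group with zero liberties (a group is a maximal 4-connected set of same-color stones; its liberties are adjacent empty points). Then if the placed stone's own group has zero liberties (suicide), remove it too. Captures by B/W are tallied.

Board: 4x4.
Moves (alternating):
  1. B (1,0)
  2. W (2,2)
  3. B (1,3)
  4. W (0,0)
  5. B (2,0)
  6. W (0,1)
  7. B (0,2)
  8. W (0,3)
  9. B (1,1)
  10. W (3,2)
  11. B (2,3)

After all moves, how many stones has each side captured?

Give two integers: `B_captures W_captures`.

Move 1: B@(1,0) -> caps B=0 W=0
Move 2: W@(2,2) -> caps B=0 W=0
Move 3: B@(1,3) -> caps B=0 W=0
Move 4: W@(0,0) -> caps B=0 W=0
Move 5: B@(2,0) -> caps B=0 W=0
Move 6: W@(0,1) -> caps B=0 W=0
Move 7: B@(0,2) -> caps B=0 W=0
Move 8: W@(0,3) -> caps B=0 W=0
Move 9: B@(1,1) -> caps B=2 W=0
Move 10: W@(3,2) -> caps B=2 W=0
Move 11: B@(2,3) -> caps B=2 W=0

Answer: 2 0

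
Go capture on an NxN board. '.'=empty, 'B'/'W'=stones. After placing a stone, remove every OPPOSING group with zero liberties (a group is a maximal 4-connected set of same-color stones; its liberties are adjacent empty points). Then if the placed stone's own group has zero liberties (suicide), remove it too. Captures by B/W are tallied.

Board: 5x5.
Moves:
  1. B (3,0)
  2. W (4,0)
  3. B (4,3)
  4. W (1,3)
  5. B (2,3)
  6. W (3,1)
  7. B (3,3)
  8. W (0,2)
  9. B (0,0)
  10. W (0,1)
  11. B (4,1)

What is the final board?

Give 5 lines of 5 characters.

Move 1: B@(3,0) -> caps B=0 W=0
Move 2: W@(4,0) -> caps B=0 W=0
Move 3: B@(4,3) -> caps B=0 W=0
Move 4: W@(1,3) -> caps B=0 W=0
Move 5: B@(2,3) -> caps B=0 W=0
Move 6: W@(3,1) -> caps B=0 W=0
Move 7: B@(3,3) -> caps B=0 W=0
Move 8: W@(0,2) -> caps B=0 W=0
Move 9: B@(0,0) -> caps B=0 W=0
Move 10: W@(0,1) -> caps B=0 W=0
Move 11: B@(4,1) -> caps B=1 W=0

Answer: BWW..
...W.
...B.
BW.B.
.B.B.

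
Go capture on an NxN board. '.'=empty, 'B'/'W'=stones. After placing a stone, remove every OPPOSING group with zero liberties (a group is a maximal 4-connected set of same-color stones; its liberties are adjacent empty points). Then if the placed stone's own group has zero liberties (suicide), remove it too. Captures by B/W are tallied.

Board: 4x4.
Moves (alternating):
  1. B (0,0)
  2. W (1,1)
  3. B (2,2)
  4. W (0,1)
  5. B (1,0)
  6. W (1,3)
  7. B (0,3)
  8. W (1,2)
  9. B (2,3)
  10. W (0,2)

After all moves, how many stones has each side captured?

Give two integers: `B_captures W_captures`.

Move 1: B@(0,0) -> caps B=0 W=0
Move 2: W@(1,1) -> caps B=0 W=0
Move 3: B@(2,2) -> caps B=0 W=0
Move 4: W@(0,1) -> caps B=0 W=0
Move 5: B@(1,0) -> caps B=0 W=0
Move 6: W@(1,3) -> caps B=0 W=0
Move 7: B@(0,3) -> caps B=0 W=0
Move 8: W@(1,2) -> caps B=0 W=0
Move 9: B@(2,3) -> caps B=0 W=0
Move 10: W@(0,2) -> caps B=0 W=1

Answer: 0 1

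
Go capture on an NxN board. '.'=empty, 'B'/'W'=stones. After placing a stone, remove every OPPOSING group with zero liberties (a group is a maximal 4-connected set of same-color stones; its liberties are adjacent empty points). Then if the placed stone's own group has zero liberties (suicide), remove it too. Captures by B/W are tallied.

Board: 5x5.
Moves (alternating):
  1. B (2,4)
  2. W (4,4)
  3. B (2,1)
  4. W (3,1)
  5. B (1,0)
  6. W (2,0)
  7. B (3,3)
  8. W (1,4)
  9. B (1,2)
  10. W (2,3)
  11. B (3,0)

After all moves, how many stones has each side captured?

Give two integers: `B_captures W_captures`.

Answer: 1 0

Derivation:
Move 1: B@(2,4) -> caps B=0 W=0
Move 2: W@(4,4) -> caps B=0 W=0
Move 3: B@(2,1) -> caps B=0 W=0
Move 4: W@(3,1) -> caps B=0 W=0
Move 5: B@(1,0) -> caps B=0 W=0
Move 6: W@(2,0) -> caps B=0 W=0
Move 7: B@(3,3) -> caps B=0 W=0
Move 8: W@(1,4) -> caps B=0 W=0
Move 9: B@(1,2) -> caps B=0 W=0
Move 10: W@(2,3) -> caps B=0 W=0
Move 11: B@(3,0) -> caps B=1 W=0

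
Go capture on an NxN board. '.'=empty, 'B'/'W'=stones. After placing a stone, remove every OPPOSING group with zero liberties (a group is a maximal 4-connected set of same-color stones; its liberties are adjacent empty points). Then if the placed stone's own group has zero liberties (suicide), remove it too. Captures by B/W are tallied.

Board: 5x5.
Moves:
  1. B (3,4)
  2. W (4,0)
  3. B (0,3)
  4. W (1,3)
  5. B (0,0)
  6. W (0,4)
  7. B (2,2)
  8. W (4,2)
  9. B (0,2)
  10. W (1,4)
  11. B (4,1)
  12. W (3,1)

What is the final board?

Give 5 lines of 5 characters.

Move 1: B@(3,4) -> caps B=0 W=0
Move 2: W@(4,0) -> caps B=0 W=0
Move 3: B@(0,3) -> caps B=0 W=0
Move 4: W@(1,3) -> caps B=0 W=0
Move 5: B@(0,0) -> caps B=0 W=0
Move 6: W@(0,4) -> caps B=0 W=0
Move 7: B@(2,2) -> caps B=0 W=0
Move 8: W@(4,2) -> caps B=0 W=0
Move 9: B@(0,2) -> caps B=0 W=0
Move 10: W@(1,4) -> caps B=0 W=0
Move 11: B@(4,1) -> caps B=0 W=0
Move 12: W@(3,1) -> caps B=0 W=1

Answer: B.BBW
...WW
..B..
.W..B
W.W..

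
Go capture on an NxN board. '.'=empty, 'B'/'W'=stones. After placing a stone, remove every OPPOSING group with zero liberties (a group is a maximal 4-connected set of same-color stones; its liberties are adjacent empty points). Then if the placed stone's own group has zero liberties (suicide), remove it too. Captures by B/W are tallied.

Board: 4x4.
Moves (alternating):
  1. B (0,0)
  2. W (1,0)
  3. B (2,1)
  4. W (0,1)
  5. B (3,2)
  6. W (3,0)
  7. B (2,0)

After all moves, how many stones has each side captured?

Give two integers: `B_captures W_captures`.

Move 1: B@(0,0) -> caps B=0 W=0
Move 2: W@(1,0) -> caps B=0 W=0
Move 3: B@(2,1) -> caps B=0 W=0
Move 4: W@(0,1) -> caps B=0 W=1
Move 5: B@(3,2) -> caps B=0 W=1
Move 6: W@(3,0) -> caps B=0 W=1
Move 7: B@(2,0) -> caps B=0 W=1

Answer: 0 1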